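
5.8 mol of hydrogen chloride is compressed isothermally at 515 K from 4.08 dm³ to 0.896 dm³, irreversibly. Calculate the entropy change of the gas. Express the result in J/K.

ΔS_gas = -73.1 J/K

Entropy is a state function, so ΔS_gas depends only on the end states.
For an isothermal ideal gas ΔS_gas = nR ln(V₂/V₁) = 5.8 × 8.314 × ln(0.896/4.08) = -73.1 J/K.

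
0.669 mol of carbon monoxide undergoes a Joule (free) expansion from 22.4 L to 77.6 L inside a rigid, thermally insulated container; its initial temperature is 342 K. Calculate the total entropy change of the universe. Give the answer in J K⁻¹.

No heat is exchanged and no work is done, so the ideal-gas temperature stays constant.
Entropy is a state function; using a reversible isothermal path, ΔS_gas = nR ln(V₂/V₁) = 0.669 × 8.314 × ln(77.6/22.4) = 6.91 J/K.
The insulated surroundings exchange no heat, so ΔS_surr = 0 and ΔS_universe = ΔS_gas.

ΔS_universe = 6.91 J/K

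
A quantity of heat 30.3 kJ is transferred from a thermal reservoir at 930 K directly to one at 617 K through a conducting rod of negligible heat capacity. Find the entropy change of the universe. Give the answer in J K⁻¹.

ΔS_total = 16.5 J/K

ΔS_hot = −Q/T_H = −30300/930 = -32.58 J/K and ΔS_cold = +Q/T_C = 30300/617 = 49.11 J/K.
ΔS_total = -32.58 + 49.11 = 16.5 J/K, positive as the second law requires.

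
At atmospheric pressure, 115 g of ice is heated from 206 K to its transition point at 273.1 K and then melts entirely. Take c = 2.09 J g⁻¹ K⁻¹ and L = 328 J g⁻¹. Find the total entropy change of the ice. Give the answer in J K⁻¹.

Warming step: ΔS₁ = m c ln(T_tr/T_i) = 115 × 2.09 × ln(273.1/206) = 67.77 J/K.
Phase change: ΔS₂ = +mL/T_tr = 115 × 328 / 273.1 = 138.1 J/K.
ΔS_total = (67.77) + (138.1) = 206 J/K.

ΔS = 206 J/K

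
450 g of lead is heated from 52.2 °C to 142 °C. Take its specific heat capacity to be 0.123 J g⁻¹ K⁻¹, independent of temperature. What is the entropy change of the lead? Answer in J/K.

In kelvin: T₁ = 325.35 K, T₂ = 415.15 K. ΔS = ∫dQ_rev/T = m c ln(T₂/T₁) = 450 × 0.123 × ln(415.15/325.35) = 13.5 J/K.

ΔS = 13.5 J/K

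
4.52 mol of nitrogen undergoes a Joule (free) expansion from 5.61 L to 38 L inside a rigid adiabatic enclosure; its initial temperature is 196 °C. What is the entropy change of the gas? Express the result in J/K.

For an ideal gas in free expansion Q = 0 and W = 0, so T is unchanged.
Entropy is a state function; using a reversible isothermal path, ΔS_gas = nR ln(V₂/V₁) = 4.52 × 8.314 × ln(38/5.61) = 71.9 J/K.

ΔS_gas = 71.9 J/K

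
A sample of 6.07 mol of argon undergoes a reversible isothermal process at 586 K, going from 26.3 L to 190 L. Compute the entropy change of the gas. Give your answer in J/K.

ΔS_gas = 99.8 J/K

For an isothermal ideal gas ΔS_gas = nR ln(V₂/V₁) = 6.07 × 8.314 × ln(190/26.3) = 99.8 J/K.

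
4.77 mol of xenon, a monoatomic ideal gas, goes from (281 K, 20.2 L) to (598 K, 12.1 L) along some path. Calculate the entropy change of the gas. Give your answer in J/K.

ΔS = 24.6 J/K

Entropy is a state function: ΔS = nC_V ln(T₂/T₁) + nR ln(V₂/V₁), with C_V = 3R/2 = 12.47 J mol⁻¹ K⁻¹ for a monoatomic ideal gas.
ΔS = 4.77 × [12.47 × ln(598/281) + 8.314 × ln(12.1/20.2)] = 24.6 J/K.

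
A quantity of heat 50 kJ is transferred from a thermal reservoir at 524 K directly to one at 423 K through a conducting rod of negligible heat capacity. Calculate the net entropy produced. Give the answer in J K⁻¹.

ΔS_total = 22.8 J/K

ΔS_hot = −Q/T_H = −50000/524 = -95.42 J/K and ΔS_cold = +Q/T_C = 50000/423 = 118.2 J/K.
ΔS_total = -95.42 + 118.2 = 22.8 J/K, positive as the second law requires.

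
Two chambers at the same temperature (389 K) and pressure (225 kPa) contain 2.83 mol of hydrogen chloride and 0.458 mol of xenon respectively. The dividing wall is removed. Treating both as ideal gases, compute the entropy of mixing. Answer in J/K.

ΔS_mix = 11 J/K

Mole fractions: x_A = 2.83/3.29 = 0.861, x_B = 0.139.
ΔS_mix = −R(n_A ln x_A + n_B ln x_B) = −8.314 × (2.83 ln 0.861 + 0.458 ln 0.139) = 11 J/K.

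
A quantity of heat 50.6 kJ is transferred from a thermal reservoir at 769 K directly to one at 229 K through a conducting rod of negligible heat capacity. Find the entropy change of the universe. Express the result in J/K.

ΔS_total = 155 J/K

ΔS_hot = −Q/T_H = −50600/769 = -65.8 J/K and ΔS_cold = +Q/T_C = 50600/229 = 221 J/K.
ΔS_total = -65.8 + 221 = 155 J/K, positive as the second law requires.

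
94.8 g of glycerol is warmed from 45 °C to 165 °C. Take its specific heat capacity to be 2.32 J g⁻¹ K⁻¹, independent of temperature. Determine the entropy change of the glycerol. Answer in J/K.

ΔS = 70.4 J/K

In kelvin: T₁ = 318.15 K, T₂ = 438.15 K. ΔS = ∫dQ_rev/T = m c ln(T₂/T₁) = 94.8 × 2.32 × ln(438.15/318.15) = 70.4 J/K.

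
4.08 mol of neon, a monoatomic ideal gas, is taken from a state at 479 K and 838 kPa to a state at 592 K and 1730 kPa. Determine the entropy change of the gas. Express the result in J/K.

ΔS = -6.63 J/K

ΔS = nC_p ln(T₂/T₁) − nR ln(P₂/P₁), with C_p = 5R/2 = 20.79 J mol⁻¹ K⁻¹ for a monoatomic ideal gas.
ΔS = 4.08 × [20.79 × ln(592/479) − 8.314 × ln(1730/838)] = -6.63 J/K.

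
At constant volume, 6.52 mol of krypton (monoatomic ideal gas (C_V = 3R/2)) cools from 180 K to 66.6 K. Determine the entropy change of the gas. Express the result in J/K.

At constant volume, ΔS = nC_V ln(T₂/T₁) with C_V = 3R/2 = 12.47 J mol⁻¹ K⁻¹.
ΔS = 6.52 × 12.47 × ln(66.6/180) = -80.8 J/K.

ΔS = -80.8 J/K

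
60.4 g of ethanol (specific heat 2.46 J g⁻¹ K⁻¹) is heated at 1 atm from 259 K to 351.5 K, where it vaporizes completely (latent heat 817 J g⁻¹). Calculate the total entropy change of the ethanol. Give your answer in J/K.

Warming step: ΔS₁ = m c ln(T_tr/T_i) = 60.4 × 2.46 × ln(351.5/259) = 45.37 J/K.
Phase change: ΔS₂ = +mL/T_tr = 60.4 × 817 / 351.5 = 140.4 J/K.
ΔS_total = (45.37) + (140.4) = 186 J/K.

ΔS = 186 J/K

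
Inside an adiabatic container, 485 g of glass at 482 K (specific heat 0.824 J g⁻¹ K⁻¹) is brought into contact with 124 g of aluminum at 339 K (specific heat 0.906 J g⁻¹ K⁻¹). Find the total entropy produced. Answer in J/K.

Energy balance: T_f = (m₁c₁T₁ + m₂c₂T₂)/(m₁c₁ + m₂c₂) = 450.62 K.
ΔS₁ = m₁c₁ ln(T_f/T₁) = 399.64 × ln(450.62/482) = -26.902 J/K.
ΔS₂ = m₂c₂ ln(T_f/T₂) = 112.344 × ln(450.62/339) = 31.976 J/K.
ΔS_total = -26.902 + 31.976 = 5.07 J/K.

ΔS_total = 5.07 J/K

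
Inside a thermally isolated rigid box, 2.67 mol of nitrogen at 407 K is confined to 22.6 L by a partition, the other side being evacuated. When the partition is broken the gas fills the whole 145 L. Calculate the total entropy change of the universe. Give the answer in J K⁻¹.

For an ideal gas in free expansion Q = 0 and W = 0, so T is unchanged.
Entropy is a state function; using a reversible isothermal path, ΔS_gas = nR ln(V₂/V₁) = 2.67 × 8.314 × ln(145/22.6) = 41.3 J/K.
The insulated surroundings exchange no heat, so ΔS_surr = 0 and ΔS_universe = ΔS_gas.

ΔS_universe = 41.3 J/K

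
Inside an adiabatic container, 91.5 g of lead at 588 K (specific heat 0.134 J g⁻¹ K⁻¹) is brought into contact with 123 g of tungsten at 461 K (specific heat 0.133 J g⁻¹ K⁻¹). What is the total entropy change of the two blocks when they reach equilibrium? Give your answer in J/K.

ΔS_total = 0.209 J/K

Energy balance: T_f = (m₁c₁T₁ + m₂c₂T₂)/(m₁c₁ + m₂c₂) = 515.41 K.
ΔS₁ = m₁c₁ ln(T_f/T₁) = 12.261 × ln(515.41/588) = -1.616 J/K.
ΔS₂ = m₂c₂ ln(T_f/T₂) = 16.359 × ln(515.41/461) = 1.825 J/K.
ΔS_total = -1.616 + 1.825 = 0.209 J/K.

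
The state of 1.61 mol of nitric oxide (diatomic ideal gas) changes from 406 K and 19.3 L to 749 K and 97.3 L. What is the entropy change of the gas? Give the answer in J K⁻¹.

ΔS = 42.1 J/K

Entropy is a state function: ΔS = nC_V ln(T₂/T₁) + nR ln(V₂/V₁), with C_V = 5R/2 = 20.79 J mol⁻¹ K⁻¹ for a diatomic ideal gas.
ΔS = 1.61 × [20.79 × ln(749/406) + 8.314 × ln(97.3/19.3)] = 42.1 J/K.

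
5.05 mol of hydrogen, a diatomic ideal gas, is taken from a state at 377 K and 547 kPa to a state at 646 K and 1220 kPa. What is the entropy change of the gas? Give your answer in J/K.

ΔS = nC_p ln(T₂/T₁) − nR ln(P₂/P₁), with C_p = 7R/2 = 29.1 J mol⁻¹ K⁻¹ for a diatomic ideal gas.
ΔS = 5.05 × [29.1 × ln(646/377) − 8.314 × ln(1220/547)] = 45.5 J/K.

ΔS = 45.5 J/K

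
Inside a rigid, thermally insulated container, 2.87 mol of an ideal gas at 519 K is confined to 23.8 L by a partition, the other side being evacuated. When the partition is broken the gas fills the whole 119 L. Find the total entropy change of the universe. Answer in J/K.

ΔS_universe = 38.4 J/K

No heat is exchanged and no work is done, so the ideal-gas temperature stays constant.
Entropy is a state function; using a reversible isothermal path, ΔS_gas = nR ln(V₂/V₁) = 2.87 × 8.314 × ln(119/23.8) = 38.4 J/K.
The insulated surroundings exchange no heat, so ΔS_surr = 0 and ΔS_universe = ΔS_gas.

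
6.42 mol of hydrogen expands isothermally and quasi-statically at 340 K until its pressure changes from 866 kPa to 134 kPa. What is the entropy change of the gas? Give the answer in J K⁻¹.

For an isothermal ideal gas ΔS_gas = nR ln(P₁/P₂) = 6.42 × 8.314 × ln(866/134) = 99.6 J/K.

ΔS_gas = 99.6 J/K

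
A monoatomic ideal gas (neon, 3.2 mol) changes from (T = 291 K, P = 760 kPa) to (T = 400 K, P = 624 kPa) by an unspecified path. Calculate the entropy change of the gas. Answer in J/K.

ΔS = nC_p ln(T₂/T₁) − nR ln(P₂/P₁), with C_p = 5R/2 = 20.79 J mol⁻¹ K⁻¹ for a monoatomic ideal gas.
ΔS = 3.2 × [20.79 × ln(400/291) − 8.314 × ln(624/760)] = 26.4 J/K.

ΔS = 26.4 J/K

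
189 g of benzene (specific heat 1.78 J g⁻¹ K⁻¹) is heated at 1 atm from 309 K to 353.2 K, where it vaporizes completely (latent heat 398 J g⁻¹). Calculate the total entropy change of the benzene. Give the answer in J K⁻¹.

Warming step: ΔS₁ = m c ln(T_tr/T_i) = 189 × 1.78 × ln(353.2/309) = 44.98 J/K.
Phase change: ΔS₂ = +mL/T_tr = 189 × 398 / 353.2 = 213 J/K.
ΔS_total = (44.98) + (213) = 258 J/K.

ΔS = 258 J/K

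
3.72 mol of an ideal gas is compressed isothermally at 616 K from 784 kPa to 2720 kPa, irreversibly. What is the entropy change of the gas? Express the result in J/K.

ΔS_gas = -38.5 J/K

Entropy is a state function, so ΔS_gas depends only on the end states.
For an isothermal ideal gas ΔS_gas = nR ln(P₁/P₂) = 3.72 × 8.314 × ln(784/2720) = -38.5 J/K.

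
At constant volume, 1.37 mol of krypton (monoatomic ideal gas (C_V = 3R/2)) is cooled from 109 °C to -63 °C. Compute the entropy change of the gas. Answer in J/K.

In kelvin: T₁ = 382.15 K, T₂ = 210.15 K. At constant volume, ΔS = nC_V ln(T₂/T₁) with C_V = 3R/2 = 12.47 J mol⁻¹ K⁻¹.
ΔS = 1.37 × 12.47 × ln(210.15/382.15) = -10.2 J/K.

ΔS = -10.2 J/K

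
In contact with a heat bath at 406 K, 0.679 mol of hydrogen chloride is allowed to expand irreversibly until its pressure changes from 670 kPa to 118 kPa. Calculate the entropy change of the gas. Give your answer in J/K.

Entropy is a state function, so ΔS_gas depends only on the end states.
For an isothermal ideal gas ΔS_gas = nR ln(P₁/P₂) = 0.679 × 8.314 × ln(670/118) = 9.8 J/K.

ΔS_gas = 9.8 J/K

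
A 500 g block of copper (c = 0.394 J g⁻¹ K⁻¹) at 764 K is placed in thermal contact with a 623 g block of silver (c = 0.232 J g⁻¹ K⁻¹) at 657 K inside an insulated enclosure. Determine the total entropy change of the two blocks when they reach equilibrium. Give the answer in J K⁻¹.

ΔS_total = 0.941 J/K

Energy balance: T_f = (m₁c₁T₁ + m₂c₂T₂)/(m₁c₁ + m₂c₂) = 718.72 K.
ΔS₁ = m₁c₁ ln(T_f/T₁) = 197 × ln(718.72/764) = -12.036 J/K.
ΔS₂ = m₂c₂ ln(T_f/T₂) = 144.536 × ln(718.72/657) = 12.977 J/K.
ΔS_total = -12.036 + 12.977 = 0.941 J/K.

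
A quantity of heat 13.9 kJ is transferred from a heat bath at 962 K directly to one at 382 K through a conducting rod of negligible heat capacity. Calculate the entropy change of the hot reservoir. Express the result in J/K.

The hot reservoir loses heat Q, so ΔS_hot = −Q/T_H = −13900/962 = -14.4 J/K.

ΔS_hot = -14.4 J/K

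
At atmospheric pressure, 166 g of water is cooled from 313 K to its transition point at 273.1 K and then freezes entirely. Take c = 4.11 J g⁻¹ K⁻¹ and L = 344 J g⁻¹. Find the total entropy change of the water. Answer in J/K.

Cooling step: ΔS₁ = m c ln(T_tr/T_i) = 166 × 4.11 × ln(273.1/313) = -93.04 J/K.
Phase change: ΔS₂ = −mL/T_tr = −166 × 344 / 273.1 = -209.1 J/K.
ΔS_total = (-93.04) + (-209.1) = -302 J/K.

ΔS = -302 J/K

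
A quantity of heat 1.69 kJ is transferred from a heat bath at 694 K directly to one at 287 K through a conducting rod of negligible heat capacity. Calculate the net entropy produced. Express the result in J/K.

ΔS_hot = −Q/T_H = −1690/694 = -2.435 J/K and ΔS_cold = +Q/T_C = 1690/287 = 5.889 J/K.
ΔS_total = -2.435 + 5.889 = 3.45 J/K, positive as the second law requires.

ΔS_total = 3.45 J/K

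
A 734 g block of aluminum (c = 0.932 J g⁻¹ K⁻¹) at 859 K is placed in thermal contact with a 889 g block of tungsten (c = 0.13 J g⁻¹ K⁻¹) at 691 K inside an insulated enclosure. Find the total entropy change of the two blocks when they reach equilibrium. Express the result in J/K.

Energy balance: T_f = (m₁c₁T₁ + m₂c₂T₂)/(m₁c₁ + m₂c₂) = 834.72 K.
ΔS₁ = m₁c₁ ln(T_f/T₁) = 684.088 × ln(834.72/859) = -19.615 J/K.
ΔS₂ = m₂c₂ ln(T_f/T₂) = 115.57 × ln(834.72/691) = 21.838 J/K.
ΔS_total = -19.615 + 21.838 = 2.22 J/K.

ΔS_total = 2.22 J/K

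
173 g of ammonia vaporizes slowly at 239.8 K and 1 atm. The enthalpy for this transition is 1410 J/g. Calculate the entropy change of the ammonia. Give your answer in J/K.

Heat absorbed by the substance: Q = mL = 173 × 1410 = 243930 J.
At constant T, ΔS = Q_rev/T = 243930 / 239.8 = 1020 J/K.

ΔS = 1020 J/K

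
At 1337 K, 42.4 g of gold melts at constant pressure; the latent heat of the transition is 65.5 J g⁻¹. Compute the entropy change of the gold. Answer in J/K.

ΔS = 2.08 J/K

Heat absorbed by the substance: Q = mL = 42.4 × 65.5 = 2777.2 J.
At constant T, ΔS = Q_rev/T = 2777.2 / 1337 = 2.08 J/K.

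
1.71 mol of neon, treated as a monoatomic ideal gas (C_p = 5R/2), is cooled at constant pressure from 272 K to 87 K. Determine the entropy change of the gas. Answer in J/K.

ΔS = -40.5 J/K

At constant pressure, ΔS = nC_p ln(T₂/T₁) with C_p = 5R/2 = 20.79 J mol⁻¹ K⁻¹.
ΔS = 1.71 × 20.79 × ln(87/272) = -40.5 J/K.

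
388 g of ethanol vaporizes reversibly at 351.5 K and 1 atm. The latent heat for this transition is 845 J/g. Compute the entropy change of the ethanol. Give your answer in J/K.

Heat absorbed by the substance: Q = mL = 388 × 845 = 327860 J.
At constant T, ΔS = Q_rev/T = 327860 / 351.5 = 933 J/K.

ΔS = 933 J/K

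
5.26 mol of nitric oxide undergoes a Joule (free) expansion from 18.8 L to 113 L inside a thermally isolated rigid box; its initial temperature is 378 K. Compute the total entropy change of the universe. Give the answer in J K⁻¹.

ΔS_universe = 78.4 J/K

For an ideal gas in free expansion Q = 0 and W = 0, so T is unchanged.
Entropy is a state function; using a reversible isothermal path, ΔS_gas = nR ln(V₂/V₁) = 5.26 × 8.314 × ln(113/18.8) = 78.4 J/K.
The insulated surroundings exchange no heat, so ΔS_surr = 0 and ΔS_universe = ΔS_gas.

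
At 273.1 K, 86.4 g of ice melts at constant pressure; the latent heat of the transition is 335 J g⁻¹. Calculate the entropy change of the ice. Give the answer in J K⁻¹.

Heat absorbed by the substance: Q = mL = 86.4 × 335 = 28944 J.
At constant T, ΔS = Q_rev/T = 28944 / 273.1 = 106 J/K.

ΔS = 106 J/K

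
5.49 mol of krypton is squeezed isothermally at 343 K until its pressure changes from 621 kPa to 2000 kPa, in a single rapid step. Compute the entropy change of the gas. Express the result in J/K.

ΔS_gas = -53.4 J/K

Entropy is a state function, so ΔS_gas depends only on the end states.
For an isothermal ideal gas ΔS_gas = nR ln(P₁/P₂) = 5.49 × 8.314 × ln(621/2000) = -53.4 J/K.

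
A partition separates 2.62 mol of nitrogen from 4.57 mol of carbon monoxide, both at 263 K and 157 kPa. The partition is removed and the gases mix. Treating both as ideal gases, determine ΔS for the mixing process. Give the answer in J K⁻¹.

ΔS_mix = 39.2 J/K

Mole fractions: x_A = 2.62/7.19 = 0.364, x_B = 0.636.
ΔS_mix = −R(n_A ln x_A + n_B ln x_B) = −8.314 × (2.62 ln 0.364 + 4.57 ln 0.636) = 39.2 J/K.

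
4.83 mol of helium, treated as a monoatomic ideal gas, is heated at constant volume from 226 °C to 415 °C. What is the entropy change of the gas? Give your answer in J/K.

ΔS = 19.3 J/K

In kelvin: T₁ = 499.15 K, T₂ = 688.15 K. At constant volume, ΔS = nC_V ln(T₂/T₁) with C_V = 3R/2 = 12.47 J mol⁻¹ K⁻¹.
ΔS = 4.83 × 12.47 × ln(688.15/499.15) = 19.3 J/K.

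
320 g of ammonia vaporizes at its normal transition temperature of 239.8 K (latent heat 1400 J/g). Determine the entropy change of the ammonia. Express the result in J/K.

ΔS = 1870 J/K

Heat absorbed by the substance: Q = mL = 320 × 1400 = 448000 J.
At constant T, ΔS = Q_rev/T = 448000 / 239.8 = 1870 J/K.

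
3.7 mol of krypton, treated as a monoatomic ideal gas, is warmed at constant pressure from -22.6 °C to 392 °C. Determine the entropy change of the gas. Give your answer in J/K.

ΔS = 75.1 J/K

In kelvin: T₁ = 250.55 K, T₂ = 665.15 K. At constant pressure, ΔS = nC_p ln(T₂/T₁) with C_p = 5R/2 = 20.79 J mol⁻¹ K⁻¹.
ΔS = 3.7 × 20.79 × ln(665.15/250.55) = 75.1 J/K.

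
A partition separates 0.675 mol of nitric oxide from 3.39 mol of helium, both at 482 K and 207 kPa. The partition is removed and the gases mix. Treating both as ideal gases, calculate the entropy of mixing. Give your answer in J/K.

Mole fractions: x_A = 0.675/4.07 = 0.166, x_B = 0.834.
ΔS_mix = −R(n_A ln x_A + n_B ln x_B) = −8.314 × (0.675 ln 0.166 + 3.39 ln 0.834) = 15.2 J/K.

ΔS_mix = 15.2 J/K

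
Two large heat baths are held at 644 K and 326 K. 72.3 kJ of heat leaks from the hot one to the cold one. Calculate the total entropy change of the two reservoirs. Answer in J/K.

ΔS_hot = −Q/T_H = −72300/644 = -112.3 J/K and ΔS_cold = +Q/T_C = 72300/326 = 221.8 J/K.
ΔS_total = -112.3 + 221.8 = 110 J/K, positive as the second law requires.

ΔS_total = 110 J/K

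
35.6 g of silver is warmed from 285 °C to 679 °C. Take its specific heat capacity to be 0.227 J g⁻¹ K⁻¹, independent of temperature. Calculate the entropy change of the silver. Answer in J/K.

In kelvin: T₁ = 558.15 K, T₂ = 952.15 K. ΔS = ∫dQ_rev/T = m c ln(T₂/T₁) = 35.6 × 0.227 × ln(952.15/558.15) = 4.32 J/K.

ΔS = 4.32 J/K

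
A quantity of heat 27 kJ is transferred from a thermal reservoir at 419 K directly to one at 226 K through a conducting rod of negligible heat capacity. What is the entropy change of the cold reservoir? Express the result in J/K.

The cold reservoir gains heat Q, so ΔS_cold = +Q/T_C = 27000/226 = 119 J/K.

ΔS_cold = 119 J/K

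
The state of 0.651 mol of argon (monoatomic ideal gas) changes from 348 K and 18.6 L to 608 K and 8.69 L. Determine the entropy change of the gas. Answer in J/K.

ΔS = 0.411 J/K

Entropy is a state function: ΔS = nC_V ln(T₂/T₁) + nR ln(V₂/V₁), with C_V = 3R/2 = 12.47 J mol⁻¹ K⁻¹ for a monoatomic ideal gas.
ΔS = 0.651 × [12.47 × ln(608/348) + 8.314 × ln(8.69/18.6)] = 0.411 J/K.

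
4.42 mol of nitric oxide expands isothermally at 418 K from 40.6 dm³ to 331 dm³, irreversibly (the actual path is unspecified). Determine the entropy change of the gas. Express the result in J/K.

Entropy is a state function, so ΔS_gas depends only on the end states.
For an isothermal ideal gas ΔS_gas = nR ln(V₂/V₁) = 4.42 × 8.314 × ln(331/40.6) = 77.1 J/K.

ΔS_gas = 77.1 J/K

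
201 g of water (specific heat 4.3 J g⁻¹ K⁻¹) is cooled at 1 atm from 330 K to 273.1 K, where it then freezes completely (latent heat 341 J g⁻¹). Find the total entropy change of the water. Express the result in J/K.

ΔS = -415 J/K

Cooling step: ΔS₁ = m c ln(T_tr/T_i) = 201 × 4.3 × ln(273.1/330) = -163.6 J/K.
Phase change: ΔS₂ = −mL/T_tr = −201 × 341 / 273.1 = -251 J/K.
ΔS_total = (-163.6) + (-251) = -415 J/K.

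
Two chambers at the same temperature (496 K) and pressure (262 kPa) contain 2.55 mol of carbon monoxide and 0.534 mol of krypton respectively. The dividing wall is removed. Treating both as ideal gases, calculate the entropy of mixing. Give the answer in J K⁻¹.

Mole fractions: x_A = 2.55/3.08 = 0.827, x_B = 0.173.
ΔS_mix = −R(n_A ln x_A + n_B ln x_B) = −8.314 × (2.55 ln 0.827 + 0.534 ln 0.173) = 11.8 J/K.

ΔS_mix = 11.8 J/K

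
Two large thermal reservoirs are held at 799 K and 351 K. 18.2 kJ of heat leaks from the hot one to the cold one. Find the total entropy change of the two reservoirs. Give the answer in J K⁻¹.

ΔS_hot = −Q/T_H = −18200/799 = -22.78 J/K and ΔS_cold = +Q/T_C = 18200/351 = 51.85 J/K.
ΔS_total = -22.78 + 51.85 = 29.1 J/K, positive as the second law requires.

ΔS_total = 29.1 J/K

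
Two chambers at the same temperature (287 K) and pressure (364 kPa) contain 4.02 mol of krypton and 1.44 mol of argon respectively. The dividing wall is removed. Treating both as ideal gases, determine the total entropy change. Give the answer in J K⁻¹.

ΔS_mix = 26.2 J/K

Mole fractions: x_A = 4.02/5.46 = 0.736, x_B = 0.264.
ΔS_mix = −R(n_A ln x_A + n_B ln x_B) = −8.314 × (4.02 ln 0.736 + 1.44 ln 0.264) = 26.2 J/K.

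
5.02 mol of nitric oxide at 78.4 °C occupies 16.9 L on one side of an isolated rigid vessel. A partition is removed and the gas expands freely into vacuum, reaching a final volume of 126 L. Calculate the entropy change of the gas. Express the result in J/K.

For an ideal gas in free expansion Q = 0 and W = 0, so T is unchanged.
Entropy is a state function; using a reversible isothermal path, ΔS_gas = nR ln(V₂/V₁) = 5.02 × 8.314 × ln(126/16.9) = 83.8 J/K.

ΔS_gas = 83.8 J/K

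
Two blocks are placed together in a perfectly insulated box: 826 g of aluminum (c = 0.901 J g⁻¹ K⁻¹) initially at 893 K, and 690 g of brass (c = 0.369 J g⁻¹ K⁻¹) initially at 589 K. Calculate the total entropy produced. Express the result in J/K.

Energy balance: T_f = (m₁c₁T₁ + m₂c₂T₂)/(m₁c₁ + m₂c₂) = 815.51 K.
ΔS₁ = m₁c₁ ln(T_f/T₁) = 744.226 × ln(815.51/893) = -67.56 J/K.
ΔS₂ = m₂c₂ ln(T_f/T₂) = 254.61 × ln(815.51/589) = 82.85 J/K.
ΔS_total = -67.56 + 82.85 = 15.3 J/K.

ΔS_total = 15.3 J/K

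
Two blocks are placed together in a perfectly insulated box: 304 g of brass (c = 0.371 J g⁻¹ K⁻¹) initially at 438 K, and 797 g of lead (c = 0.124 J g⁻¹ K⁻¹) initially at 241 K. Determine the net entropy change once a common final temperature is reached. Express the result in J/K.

Energy balance: T_f = (m₁c₁T₁ + m₂c₂T₂)/(m₁c₁ + m₂c₂) = 346 K.
ΔS₁ = m₁c₁ ln(T_f/T₁) = 112.784 × ln(346/438) = -26.59 J/K.
ΔS₂ = m₂c₂ ln(T_f/T₂) = 98.828 × ln(346/241) = 35.74 J/K.
ΔS_total = -26.59 + 35.74 = 9.15 J/K.

ΔS_total = 9.15 J/K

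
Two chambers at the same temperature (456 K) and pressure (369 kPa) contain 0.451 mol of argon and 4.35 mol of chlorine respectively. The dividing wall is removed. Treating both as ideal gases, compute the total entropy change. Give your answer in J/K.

ΔS_mix = 12.4 J/K

Mole fractions: x_A = 0.451/4.8 = 0.0939, x_B = 0.906.
ΔS_mix = −R(n_A ln x_A + n_B ln x_B) = −8.314 × (0.451 ln 0.0939 + 4.35 ln 0.906) = 12.4 J/K.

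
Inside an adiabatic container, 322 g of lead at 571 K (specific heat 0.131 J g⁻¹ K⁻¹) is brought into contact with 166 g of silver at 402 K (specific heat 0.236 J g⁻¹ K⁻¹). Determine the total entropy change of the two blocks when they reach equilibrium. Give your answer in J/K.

Energy balance: T_f = (m₁c₁T₁ + m₂c₂T₂)/(m₁c₁ + m₂c₂) = 489.62 K.
ΔS₁ = m₁c₁ ln(T_f/T₁) = 42.182 × ln(489.62/571) = -6.486 J/K.
ΔS₂ = m₂c₂ ln(T_f/T₂) = 39.176 × ln(489.62/402) = 7.725 J/K.
ΔS_total = -6.486 + 7.725 = 1.24 J/K.

ΔS_total = 1.24 J/K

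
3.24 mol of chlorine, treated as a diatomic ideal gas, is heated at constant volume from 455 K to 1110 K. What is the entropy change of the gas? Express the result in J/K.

At constant volume, ΔS = nC_V ln(T₂/T₁) with C_V = 5R/2 = 20.79 J mol⁻¹ K⁻¹.
ΔS = 3.24 × 20.79 × ln(1110/455) = 60.1 J/K.

ΔS = 60.1 J/K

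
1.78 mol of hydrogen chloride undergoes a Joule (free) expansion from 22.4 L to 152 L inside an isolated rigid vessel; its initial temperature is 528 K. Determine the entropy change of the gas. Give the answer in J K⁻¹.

ΔS_gas = 28.3 J/K

No heat is exchanged and no work is done, so the ideal-gas temperature stays constant.
Entropy is a state function; using a reversible isothermal path, ΔS_gas = nR ln(V₂/V₁) = 1.78 × 8.314 × ln(152/22.4) = 28.3 J/K.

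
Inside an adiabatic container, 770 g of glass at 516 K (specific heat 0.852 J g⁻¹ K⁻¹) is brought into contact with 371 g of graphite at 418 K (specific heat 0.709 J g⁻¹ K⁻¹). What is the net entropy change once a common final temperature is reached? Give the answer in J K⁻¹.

Energy balance: T_f = (m₁c₁T₁ + m₂c₂T₂)/(m₁c₁ + m₂c₂) = 487.95 K.
ΔS₁ = m₁c₁ ln(T_f/T₁) = 656.04 × ln(487.95/516) = -36.665 J/K.
ΔS₂ = m₂c₂ ln(T_f/T₂) = 263.039 × ln(487.95/418) = 40.702 J/K.
ΔS_total = -36.665 + 40.702 = 4.04 J/K.

ΔS_total = 4.04 J/K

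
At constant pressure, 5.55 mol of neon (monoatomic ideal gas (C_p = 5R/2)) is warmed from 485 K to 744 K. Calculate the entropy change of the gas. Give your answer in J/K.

At constant pressure, ΔS = nC_p ln(T₂/T₁) with C_p = 5R/2 = 20.79 J mol⁻¹ K⁻¹.
ΔS = 5.55 × 20.79 × ln(744/485) = 49.4 J/K.

ΔS = 49.4 J/K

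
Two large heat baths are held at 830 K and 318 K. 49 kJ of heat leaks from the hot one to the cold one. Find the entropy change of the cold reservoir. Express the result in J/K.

ΔS_cold = 154 J/K

The cold reservoir gains heat Q, so ΔS_cold = +Q/T_C = 49000/318 = 154 J/K.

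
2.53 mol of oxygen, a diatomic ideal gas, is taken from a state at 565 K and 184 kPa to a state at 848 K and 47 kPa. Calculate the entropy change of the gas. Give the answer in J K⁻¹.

ΔS = 58.6 J/K

ΔS = nC_p ln(T₂/T₁) − nR ln(P₂/P₁), with C_p = 7R/2 = 29.1 J mol⁻¹ K⁻¹ for a diatomic ideal gas.
ΔS = 2.53 × [29.1 × ln(848/565) − 8.314 × ln(47/184)] = 58.6 J/K.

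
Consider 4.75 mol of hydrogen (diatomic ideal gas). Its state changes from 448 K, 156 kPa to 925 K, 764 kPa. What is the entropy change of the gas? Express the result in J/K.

ΔS = 37.5 J/K

ΔS = nC_p ln(T₂/T₁) − nR ln(P₂/P₁), with C_p = 7R/2 = 29.1 J mol⁻¹ K⁻¹ for a diatomic ideal gas.
ΔS = 4.75 × [29.1 × ln(925/448) − 8.314 × ln(764/156)] = 37.5 J/K.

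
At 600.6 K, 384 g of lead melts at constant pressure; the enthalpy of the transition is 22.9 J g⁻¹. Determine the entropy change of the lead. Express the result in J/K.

Heat absorbed by the substance: Q = mL = 384 × 22.9 = 8793.6 J.
At constant T, ΔS = Q_rev/T = 8793.6 / 600.6 = 14.6 J/K.

ΔS = 14.6 J/K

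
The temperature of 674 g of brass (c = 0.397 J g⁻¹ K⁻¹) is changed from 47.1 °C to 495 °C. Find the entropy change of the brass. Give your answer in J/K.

In kelvin: T₁ = 320.25 K, T₂ = 768.15 K. ΔS = ∫dQ_rev/T = m c ln(T₂/T₁) = 674 × 0.397 × ln(768.15/320.25) = 234 J/K.

ΔS = 234 J/K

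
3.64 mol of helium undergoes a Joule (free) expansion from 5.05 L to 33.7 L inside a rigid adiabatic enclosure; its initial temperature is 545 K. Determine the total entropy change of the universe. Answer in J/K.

For an ideal gas in free expansion Q = 0 and W = 0, so T is unchanged.
Entropy is a state function; using a reversible isothermal path, ΔS_gas = nR ln(V₂/V₁) = 3.64 × 8.314 × ln(33.7/5.05) = 57.4 J/K.
The insulated surroundings exchange no heat, so ΔS_surr = 0 and ΔS_universe = ΔS_gas.

ΔS_universe = 57.4 J/K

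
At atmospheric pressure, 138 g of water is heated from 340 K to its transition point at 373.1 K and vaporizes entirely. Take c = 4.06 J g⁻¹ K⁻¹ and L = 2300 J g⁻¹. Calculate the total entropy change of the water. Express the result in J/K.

ΔS = 903 J/K

Warming step: ΔS₁ = m c ln(T_tr/T_i) = 138 × 4.06 × ln(373.1/340) = 52.05 J/K.
Phase change: ΔS₂ = +mL/T_tr = 138 × 2300 / 373.1 = 850.7 J/K.
ΔS_total = (52.05) + (850.7) = 903 J/K.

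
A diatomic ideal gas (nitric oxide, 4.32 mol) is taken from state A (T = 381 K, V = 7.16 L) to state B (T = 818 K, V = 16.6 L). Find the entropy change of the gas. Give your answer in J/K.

Entropy is a state function: ΔS = nC_V ln(T₂/T₁) + nR ln(V₂/V₁), with C_V = 5R/2 = 20.79 J mol⁻¹ K⁻¹ for a diatomic ideal gas.
ΔS = 4.32 × [20.79 × ln(818/381) + 8.314 × ln(16.6/7.16)] = 98.8 J/K.

ΔS = 98.8 J/K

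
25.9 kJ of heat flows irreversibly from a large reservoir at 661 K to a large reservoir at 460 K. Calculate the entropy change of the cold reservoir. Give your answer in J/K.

The cold reservoir gains heat Q, so ΔS_cold = +Q/T_C = 25900/460 = 56.3 J/K.

ΔS_cold = 56.3 J/K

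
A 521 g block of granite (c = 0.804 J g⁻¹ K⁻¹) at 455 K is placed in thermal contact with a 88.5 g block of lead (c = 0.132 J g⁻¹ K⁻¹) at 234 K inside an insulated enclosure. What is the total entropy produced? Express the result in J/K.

Energy balance: T_f = (m₁c₁T₁ + m₂c₂T₂)/(m₁c₁ + m₂c₂) = 449 K.
ΔS₁ = m₁c₁ ln(T_f/T₁) = 418.884 × ln(449/455) = -5.557 J/K.
ΔS₂ = m₂c₂ ln(T_f/T₂) = 11.682 × ln(449/234) = 7.613 J/K.
ΔS_total = -5.557 + 7.613 = 2.06 J/K.

ΔS_total = 2.06 J/K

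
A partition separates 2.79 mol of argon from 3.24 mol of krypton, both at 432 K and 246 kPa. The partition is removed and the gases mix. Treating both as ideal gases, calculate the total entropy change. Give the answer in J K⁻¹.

Mole fractions: x_A = 2.79/6.03 = 0.463, x_B = 0.537.
ΔS_mix = −R(n_A ln x_A + n_B ln x_B) = −8.314 × (2.79 ln 0.463 + 3.24 ln 0.537) = 34.6 J/K.

ΔS_mix = 34.6 J/K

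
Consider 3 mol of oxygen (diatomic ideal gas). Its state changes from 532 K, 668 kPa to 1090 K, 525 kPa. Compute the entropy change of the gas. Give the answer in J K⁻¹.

ΔS = nC_p ln(T₂/T₁) − nR ln(P₂/P₁), with C_p = 7R/2 = 29.1 J mol⁻¹ K⁻¹ for a diatomic ideal gas.
ΔS = 3 × [29.1 × ln(1090/532) − 8.314 × ln(525/668)] = 68.6 J/K.

ΔS = 68.6 J/K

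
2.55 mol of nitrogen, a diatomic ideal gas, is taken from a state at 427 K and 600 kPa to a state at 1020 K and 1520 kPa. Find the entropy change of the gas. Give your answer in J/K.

ΔS = 44.9 J/K

ΔS = nC_p ln(T₂/T₁) − nR ln(P₂/P₁), with C_p = 7R/2 = 29.1 J mol⁻¹ K⁻¹ for a diatomic ideal gas.
ΔS = 2.55 × [29.1 × ln(1020/427) − 8.314 × ln(1520/600)] = 44.9 J/K.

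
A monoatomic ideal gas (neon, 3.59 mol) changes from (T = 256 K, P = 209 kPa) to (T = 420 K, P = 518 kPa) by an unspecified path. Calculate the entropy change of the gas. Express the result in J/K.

ΔS = nC_p ln(T₂/T₁) − nR ln(P₂/P₁), with C_p = 5R/2 = 20.79 J mol⁻¹ K⁻¹ for a monoatomic ideal gas.
ΔS = 3.59 × [20.79 × ln(420/256) − 8.314 × ln(518/209)] = 9.85 J/K.

ΔS = 9.85 J/K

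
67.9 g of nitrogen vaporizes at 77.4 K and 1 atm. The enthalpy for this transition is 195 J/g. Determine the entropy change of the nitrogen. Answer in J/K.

Heat absorbed by the substance: Q = mL = 67.9 × 195 = 13240.5 J.
At constant T, ΔS = Q_rev/T = 13240.5 / 77.4 = 171 J/K.

ΔS = 171 J/K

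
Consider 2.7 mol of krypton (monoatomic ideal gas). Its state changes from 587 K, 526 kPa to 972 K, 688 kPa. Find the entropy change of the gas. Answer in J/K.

ΔS = nC_p ln(T₂/T₁) − nR ln(P₂/P₁), with C_p = 5R/2 = 20.79 J mol⁻¹ K⁻¹ for a monoatomic ideal gas.
ΔS = 2.7 × [20.79 × ln(972/587) − 8.314 × ln(688/526)] = 22.3 J/K.

ΔS = 22.3 J/K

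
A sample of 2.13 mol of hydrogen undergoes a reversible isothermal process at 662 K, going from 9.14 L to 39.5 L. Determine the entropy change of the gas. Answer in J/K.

For an isothermal ideal gas ΔS_gas = nR ln(V₂/V₁) = 2.13 × 8.314 × ln(39.5/9.14) = 25.9 J/K.

ΔS_gas = 25.9 J/K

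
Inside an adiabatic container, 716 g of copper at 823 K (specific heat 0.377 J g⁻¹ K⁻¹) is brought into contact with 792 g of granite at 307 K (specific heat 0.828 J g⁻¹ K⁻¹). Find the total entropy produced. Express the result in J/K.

Energy balance: T_f = (m₁c₁T₁ + m₂c₂T₂)/(m₁c₁ + m₂c₂) = 457.46 K.
ΔS₁ = m₁c₁ ln(T_f/T₁) = 269.932 × ln(457.46/823) = -158.5 J/K.
ΔS₂ = m₂c₂ ln(T_f/T₂) = 655.776 × ln(457.46/307) = 261.6 J/K.
ΔS_total = -158.5 + 261.6 = 103 J/K.

ΔS_total = 103 J/K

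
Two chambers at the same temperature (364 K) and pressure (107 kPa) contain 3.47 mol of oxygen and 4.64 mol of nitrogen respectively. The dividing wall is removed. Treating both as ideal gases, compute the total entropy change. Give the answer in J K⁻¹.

ΔS_mix = 46 J/K

Mole fractions: x_A = 3.47/8.11 = 0.428, x_B = 0.572.
ΔS_mix = −R(n_A ln x_A + n_B ln x_B) = −8.314 × (3.47 ln 0.428 + 4.64 ln 0.572) = 46 J/K.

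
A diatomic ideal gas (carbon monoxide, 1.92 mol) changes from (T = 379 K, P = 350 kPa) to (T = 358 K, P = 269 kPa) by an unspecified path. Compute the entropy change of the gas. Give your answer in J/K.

ΔS = nC_p ln(T₂/T₁) − nR ln(P₂/P₁), with C_p = 7R/2 = 29.1 J mol⁻¹ K⁻¹ for a diatomic ideal gas.
ΔS = 1.92 × [29.1 × ln(358/379) − 8.314 × ln(269/350)] = 1.02 J/K.

ΔS = 1.02 J/K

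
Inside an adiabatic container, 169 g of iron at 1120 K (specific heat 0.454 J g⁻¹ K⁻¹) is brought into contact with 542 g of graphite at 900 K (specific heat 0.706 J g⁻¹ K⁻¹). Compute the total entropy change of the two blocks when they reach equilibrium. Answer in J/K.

ΔS_total = 1.6 J/K

Energy balance: T_f = (m₁c₁T₁ + m₂c₂T₂)/(m₁c₁ + m₂c₂) = 936.74 K.
ΔS₁ = m₁c₁ ln(T_f/T₁) = 76.726 × ln(936.74/1120) = -13.71 J/K.
ΔS₂ = m₂c₂ ln(T_f/T₂) = 382.652 × ln(936.74/900) = 15.31 J/K.
ΔS_total = -13.71 + 15.31 = 1.6 J/K.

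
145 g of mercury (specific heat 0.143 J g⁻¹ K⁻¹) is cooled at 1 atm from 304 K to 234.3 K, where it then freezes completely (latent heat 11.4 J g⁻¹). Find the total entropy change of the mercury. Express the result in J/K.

Cooling step: ΔS₁ = m c ln(T_tr/T_i) = 145 × 0.143 × ln(234.3/304) = -5.4 J/K.
Phase change: ΔS₂ = −mL/T_tr = −145 × 11.4 / 234.3 = -7.055 J/K.
ΔS_total = (-5.4) + (-7.055) = -12.5 J/K.

ΔS = -12.5 J/K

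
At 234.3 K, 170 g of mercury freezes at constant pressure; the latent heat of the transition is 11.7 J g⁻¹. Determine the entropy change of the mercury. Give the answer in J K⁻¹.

ΔS = -8.49 J/K

Heat released by the substance: Q = −mL = −170 × 11.7 = −1989 J.
At constant T, ΔS = Q_rev/T = −1989 / 234.3 = -8.49 J/K.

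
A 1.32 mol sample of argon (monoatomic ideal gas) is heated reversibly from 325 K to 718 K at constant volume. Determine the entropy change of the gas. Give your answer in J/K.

ΔS = 13 J/K

At constant volume, ΔS = nC_V ln(T₂/T₁) with C_V = 3R/2 = 12.47 J mol⁻¹ K⁻¹.
ΔS = 1.32 × 12.47 × ln(718/325) = 13 J/K.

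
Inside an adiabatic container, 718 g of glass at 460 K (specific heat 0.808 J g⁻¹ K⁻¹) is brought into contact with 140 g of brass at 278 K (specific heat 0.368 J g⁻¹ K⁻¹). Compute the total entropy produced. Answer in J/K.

Energy balance: T_f = (m₁c₁T₁ + m₂c₂T₂)/(m₁c₁ + m₂c₂) = 445.16 K.
ΔS₁ = m₁c₁ ln(T_f/T₁) = 580.144 × ln(445.16/460) = -19.03 J/K.
ΔS₂ = m₂c₂ ln(T_f/T₂) = 51.52 × ln(445.16/278) = 24.26 J/K.
ΔS_total = -19.03 + 24.26 = 5.23 J/K.

ΔS_total = 5.23 J/K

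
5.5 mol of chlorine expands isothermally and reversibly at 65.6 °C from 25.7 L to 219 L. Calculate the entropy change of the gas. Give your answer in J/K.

ΔS_gas = 98 J/K

For an isothermal ideal gas ΔS_gas = nR ln(V₂/V₁) = 5.5 × 8.314 × ln(219/25.7) = 98 J/K.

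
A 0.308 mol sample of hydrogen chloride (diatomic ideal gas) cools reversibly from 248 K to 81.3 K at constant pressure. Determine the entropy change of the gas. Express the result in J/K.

ΔS = -10 J/K

At constant pressure, ΔS = nC_p ln(T₂/T₁) with C_p = 7R/2 = 29.1 J mol⁻¹ K⁻¹.
ΔS = 0.308 × 29.1 × ln(81.3/248) = -10 J/K.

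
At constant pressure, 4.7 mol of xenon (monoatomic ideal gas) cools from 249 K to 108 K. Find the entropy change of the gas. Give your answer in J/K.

At constant pressure, ΔS = nC_p ln(T₂/T₁) with C_p = 5R/2 = 20.79 J mol⁻¹ K⁻¹.
ΔS = 4.7 × 20.79 × ln(108/249) = -81.6 J/K.

ΔS = -81.6 J/K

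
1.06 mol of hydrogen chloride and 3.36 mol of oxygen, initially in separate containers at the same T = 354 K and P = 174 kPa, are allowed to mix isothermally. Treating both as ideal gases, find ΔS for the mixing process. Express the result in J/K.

ΔS_mix = 20.2 J/K

Mole fractions: x_A = 1.06/4.42 = 0.24, x_B = 0.76.
ΔS_mix = −R(n_A ln x_A + n_B ln x_B) = −8.314 × (1.06 ln 0.24 + 3.36 ln 0.76) = 20.2 J/K.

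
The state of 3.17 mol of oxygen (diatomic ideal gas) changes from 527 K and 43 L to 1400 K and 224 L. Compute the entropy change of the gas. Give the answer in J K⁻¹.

ΔS = 108 J/K

Entropy is a state function: ΔS = nC_V ln(T₂/T₁) + nR ln(V₂/V₁), with C_V = 5R/2 = 20.79 J mol⁻¹ K⁻¹ for a diatomic ideal gas.
ΔS = 3.17 × [20.79 × ln(1400/527) + 8.314 × ln(224/43)] = 108 J/K.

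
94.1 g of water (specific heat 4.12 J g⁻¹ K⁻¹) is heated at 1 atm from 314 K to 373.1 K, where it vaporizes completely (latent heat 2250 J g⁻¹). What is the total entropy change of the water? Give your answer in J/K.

Warming step: ΔS₁ = m c ln(T_tr/T_i) = 94.1 × 4.12 × ln(373.1/314) = 66.86 J/K.
Phase change: ΔS₂ = +mL/T_tr = 94.1 × 2250 / 373.1 = 567.5 J/K.
ΔS_total = (66.86) + (567.5) = 634 J/K.

ΔS = 634 J/K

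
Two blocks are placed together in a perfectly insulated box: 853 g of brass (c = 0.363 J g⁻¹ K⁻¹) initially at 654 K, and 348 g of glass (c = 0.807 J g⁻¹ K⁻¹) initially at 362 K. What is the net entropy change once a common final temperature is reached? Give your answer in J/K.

ΔS_total = 25.2 J/K

Energy balance: T_f = (m₁c₁T₁ + m₂c₂T₂)/(m₁c₁ + m₂c₂) = 515.12 K.
ΔS₁ = m₁c₁ ln(T_f/T₁) = 309.639 × ln(515.12/654) = -73.91 J/K.
ΔS₂ = m₂c₂ ln(T_f/T₂) = 280.836 × ln(515.12/362) = 99.07 J/K.
ΔS_total = -73.91 + 99.07 = 25.2 J/K.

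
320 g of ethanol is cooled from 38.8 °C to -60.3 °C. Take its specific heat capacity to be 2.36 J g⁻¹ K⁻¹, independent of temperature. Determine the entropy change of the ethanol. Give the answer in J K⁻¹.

ΔS = -289 J/K

In kelvin: T₁ = 311.95 K, T₂ = 212.85 K. ΔS = ∫dQ_rev/T = m c ln(T₂/T₁) = 320 × 2.36 × ln(212.85/311.95) = -289 J/K.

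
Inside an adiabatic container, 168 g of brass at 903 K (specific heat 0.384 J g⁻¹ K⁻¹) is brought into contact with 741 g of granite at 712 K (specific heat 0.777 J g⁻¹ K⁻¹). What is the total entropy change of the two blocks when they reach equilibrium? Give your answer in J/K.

ΔS_total = 1.75 J/K

Energy balance: T_f = (m₁c₁T₁ + m₂c₂T₂)/(m₁c₁ + m₂c₂) = 731.24 K.
ΔS₁ = m₁c₁ ln(T_f/T₁) = 64.512 × ln(731.24/903) = -13.61 J/K.
ΔS₂ = m₂c₂ ln(T_f/T₂) = 575.757 × ln(731.24/712) = 15.36 J/K.
ΔS_total = -13.61 + 15.36 = 1.75 J/K.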